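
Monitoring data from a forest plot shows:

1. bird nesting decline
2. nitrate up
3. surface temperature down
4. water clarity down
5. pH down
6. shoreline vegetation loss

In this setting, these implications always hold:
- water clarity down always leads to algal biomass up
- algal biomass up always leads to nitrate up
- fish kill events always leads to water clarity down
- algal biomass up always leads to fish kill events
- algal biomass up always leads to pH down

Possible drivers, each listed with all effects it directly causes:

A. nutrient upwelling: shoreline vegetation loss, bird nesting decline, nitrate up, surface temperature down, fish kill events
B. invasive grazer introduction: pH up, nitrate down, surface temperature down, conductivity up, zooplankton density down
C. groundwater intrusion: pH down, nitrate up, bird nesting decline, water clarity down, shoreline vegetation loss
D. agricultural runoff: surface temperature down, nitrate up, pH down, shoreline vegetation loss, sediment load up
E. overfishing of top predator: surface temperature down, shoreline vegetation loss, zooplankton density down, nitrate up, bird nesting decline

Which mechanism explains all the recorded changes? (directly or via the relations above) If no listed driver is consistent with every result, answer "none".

A

For each candidate, compare predicted effects to what was observed:
(A) nutrient upwelling — accounts for every observation (water clarity down via fish kill events → water clarity down)
(B) invasive grazer introduction — bird nesting decline miss; nitrate up miss; surface temperature down match; water clarity down miss; pH down miss; shoreline vegetation loss miss
(C) groundwater intrusion — bird nesting decline match; nitrate up match; surface temperature down miss; water clarity down match; pH down match; shoreline vegetation loss match
(D) agricultural runoff — does not account for bird nesting decline, water clarity down
(E) overfishing of top predator — does not account for water clarity down, pH down
(A) is the only candidate with no mismatches.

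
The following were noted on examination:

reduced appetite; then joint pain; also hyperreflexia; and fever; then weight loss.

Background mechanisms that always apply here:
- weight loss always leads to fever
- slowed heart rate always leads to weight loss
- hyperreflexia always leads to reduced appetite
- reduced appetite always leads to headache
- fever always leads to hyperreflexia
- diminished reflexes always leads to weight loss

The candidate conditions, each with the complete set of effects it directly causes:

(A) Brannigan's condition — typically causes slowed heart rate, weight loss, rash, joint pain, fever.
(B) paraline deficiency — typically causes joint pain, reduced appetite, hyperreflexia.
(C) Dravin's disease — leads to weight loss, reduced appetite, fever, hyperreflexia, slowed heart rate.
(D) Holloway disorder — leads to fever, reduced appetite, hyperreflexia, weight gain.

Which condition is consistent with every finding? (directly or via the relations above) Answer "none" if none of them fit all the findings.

Per-candidate check:
(A) Brannigan's condition — accounts for every observation (reduced appetite by fever → hyperreflexia → reduced appetite)
(B) paraline deficiency — reduced appetite match; joint pain match; hyperreflexia match; fever miss; weight loss miss
(C) Dravin's disease — reduced appetite match; joint pain miss; hyperreflexia match; fever match; weight loss match
(D) Holloway disorder — fails on joint pain, weight loss (predicts weight gain, not weight loss)
Only (A) is consistent with every observation.

A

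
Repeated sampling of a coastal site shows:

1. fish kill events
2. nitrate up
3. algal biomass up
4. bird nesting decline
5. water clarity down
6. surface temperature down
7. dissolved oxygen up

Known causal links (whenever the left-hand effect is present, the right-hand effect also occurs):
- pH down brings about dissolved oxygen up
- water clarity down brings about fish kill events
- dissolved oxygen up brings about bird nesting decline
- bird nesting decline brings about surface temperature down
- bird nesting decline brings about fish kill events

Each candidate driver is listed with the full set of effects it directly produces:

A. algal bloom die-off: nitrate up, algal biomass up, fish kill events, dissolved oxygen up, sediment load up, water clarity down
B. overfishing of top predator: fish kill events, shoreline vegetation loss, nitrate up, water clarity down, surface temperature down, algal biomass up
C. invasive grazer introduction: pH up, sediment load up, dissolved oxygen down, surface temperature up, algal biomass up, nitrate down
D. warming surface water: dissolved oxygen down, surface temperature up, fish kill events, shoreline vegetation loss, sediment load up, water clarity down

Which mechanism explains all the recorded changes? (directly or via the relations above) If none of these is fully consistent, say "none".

Per-candidate check:
(A) algal bloom die-off — accounts for every observation (bird nesting decline by dissolved oxygen up → bird nesting decline)
(B) overfishing of top predator — fish kill events ✓; nitrate up ✓; algal biomass up ✓; bird nesting decline ✗; water clarity down ✓; surface temperature down ✓; dissolved oxygen up ✗
(C) invasive grazer introduction — fish kill events ✗; nitrate up ✗; algal biomass up ✓; bird nesting decline ✗; water clarity down ✗; surface temperature down ✗; dissolved oxygen up ✗
(D) warming surface water — fails on nitrate up, algal biomass up, bird nesting decline, surface temperature down, dissolved oxygen up (predicts surface temperature up, not surface temperature down; predicts dissolved oxygen down, not dissolved oxygen up)
(A) is the only candidate with no mismatches.

A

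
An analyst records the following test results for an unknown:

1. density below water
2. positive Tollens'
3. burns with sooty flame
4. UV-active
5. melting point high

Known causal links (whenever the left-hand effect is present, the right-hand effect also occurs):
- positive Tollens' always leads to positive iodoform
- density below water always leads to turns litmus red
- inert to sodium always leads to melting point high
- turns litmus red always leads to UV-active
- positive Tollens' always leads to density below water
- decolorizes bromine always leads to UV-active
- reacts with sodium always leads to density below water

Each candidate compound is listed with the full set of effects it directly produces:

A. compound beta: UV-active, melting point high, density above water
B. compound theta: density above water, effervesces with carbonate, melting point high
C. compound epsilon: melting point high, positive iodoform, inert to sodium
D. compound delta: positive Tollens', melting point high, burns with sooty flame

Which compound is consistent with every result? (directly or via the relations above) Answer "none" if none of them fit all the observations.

Checking each candidate against the observations:
(A) compound beta — density below water NO; positive Tollens' NO; burns with sooty flame NO; UV-active yes; melting point high yes
(B) compound theta — fails on density below water, positive Tollens', burns with sooty flame, UV-active (predicts density above water, not density below water)
(C) compound epsilon — density below water NO; positive Tollens' NO; burns with sooty flame NO; UV-active NO; melting point high yes
(D) compound delta — accounts for every observation (density below water through positive Tollens' → density below water)
(D) is the only candidate with no mismatches.

D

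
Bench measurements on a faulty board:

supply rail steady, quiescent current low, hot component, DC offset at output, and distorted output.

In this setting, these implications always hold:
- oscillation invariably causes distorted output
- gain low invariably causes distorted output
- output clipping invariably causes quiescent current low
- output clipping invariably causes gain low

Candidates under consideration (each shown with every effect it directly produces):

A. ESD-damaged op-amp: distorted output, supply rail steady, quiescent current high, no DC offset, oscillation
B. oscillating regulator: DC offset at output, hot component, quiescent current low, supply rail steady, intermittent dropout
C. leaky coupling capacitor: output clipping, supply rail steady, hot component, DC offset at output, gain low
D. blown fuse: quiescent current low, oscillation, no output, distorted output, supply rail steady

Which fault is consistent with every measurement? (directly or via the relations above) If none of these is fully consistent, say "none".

C

Testing each hypothesis:
(A) ESD-damaged op-amp — fails on quiescent current low, hot component, DC offset at output (predicts quiescent current high, not quiescent current low; predicts no DC offset, not DC offset at output)
(B) oscillating regulator — supply rail steady match; quiescent current low match; hot component match; DC offset at output match; distorted output miss
(C) leaky coupling capacitor — accounts for every observation (quiescent current low through output clipping → quiescent current low)
(D) blown fuse — does not account for hot component, DC offset at output
(C) alone accounts for all the evidence.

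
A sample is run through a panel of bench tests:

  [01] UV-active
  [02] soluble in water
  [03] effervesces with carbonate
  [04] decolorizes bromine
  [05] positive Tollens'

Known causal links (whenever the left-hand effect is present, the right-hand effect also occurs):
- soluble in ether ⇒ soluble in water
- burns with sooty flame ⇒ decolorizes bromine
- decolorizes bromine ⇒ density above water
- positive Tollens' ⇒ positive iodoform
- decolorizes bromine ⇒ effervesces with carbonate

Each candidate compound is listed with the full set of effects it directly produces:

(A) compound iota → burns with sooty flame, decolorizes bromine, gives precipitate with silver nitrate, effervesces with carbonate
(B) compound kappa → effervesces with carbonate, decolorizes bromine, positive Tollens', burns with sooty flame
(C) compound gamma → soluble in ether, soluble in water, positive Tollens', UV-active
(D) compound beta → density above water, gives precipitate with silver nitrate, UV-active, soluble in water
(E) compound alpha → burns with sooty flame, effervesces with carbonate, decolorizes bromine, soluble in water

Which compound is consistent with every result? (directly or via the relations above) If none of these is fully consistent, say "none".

Per-candidate check:
(A) compound iota — does not account for UV-active, soluble in water, positive Tollens'
(B) compound kappa — does not account for UV-active, soluble in water
(C) compound gamma — does not account for effervesces with carbonate, decolorizes bromine
(D) compound beta — UV-active yes; soluble in water yes; effervesces with carbonate NO; decolorizes bromine NO; positive Tollens' NO
(E) compound alpha — UV-active NO; soluble in water yes; effervesces with carbonate yes; decolorizes bromine yes; positive Tollens' NO
No candidate is consistent with all observations.

none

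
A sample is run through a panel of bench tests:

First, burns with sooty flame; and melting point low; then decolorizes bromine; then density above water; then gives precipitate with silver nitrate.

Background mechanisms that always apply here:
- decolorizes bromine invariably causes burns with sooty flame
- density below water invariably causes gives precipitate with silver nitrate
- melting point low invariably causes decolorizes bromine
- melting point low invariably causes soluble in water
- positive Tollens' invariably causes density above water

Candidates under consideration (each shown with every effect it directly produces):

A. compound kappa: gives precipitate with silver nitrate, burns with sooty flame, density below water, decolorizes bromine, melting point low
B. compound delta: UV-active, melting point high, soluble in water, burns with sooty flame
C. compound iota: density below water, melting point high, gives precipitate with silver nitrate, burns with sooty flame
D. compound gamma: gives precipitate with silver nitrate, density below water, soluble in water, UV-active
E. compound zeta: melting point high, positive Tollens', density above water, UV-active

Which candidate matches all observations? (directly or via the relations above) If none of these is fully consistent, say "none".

Per-candidate check:
(A) compound kappa — fails on density above water (predicts density below water, not density above water)
(B) compound delta — burns with sooty flame yes; melting point low NO; decolorizes bromine NO; density above water NO; gives precipitate with silver nitrate NO
(C) compound iota — burns with sooty flame yes; melting point low NO; decolorizes bromine NO; density above water NO; gives precipitate with silver nitrate yes
(D) compound gamma — burns with sooty flame NO; melting point low NO; decolorizes bromine NO; density above water NO; gives precipitate with silver nitrate yes
(E) compound zeta — burns with sooty flame NO; melting point low NO; decolorizes bromine NO; density above water yes; gives precipitate with silver nitrate NO
None of the listed candidates fits everything.

none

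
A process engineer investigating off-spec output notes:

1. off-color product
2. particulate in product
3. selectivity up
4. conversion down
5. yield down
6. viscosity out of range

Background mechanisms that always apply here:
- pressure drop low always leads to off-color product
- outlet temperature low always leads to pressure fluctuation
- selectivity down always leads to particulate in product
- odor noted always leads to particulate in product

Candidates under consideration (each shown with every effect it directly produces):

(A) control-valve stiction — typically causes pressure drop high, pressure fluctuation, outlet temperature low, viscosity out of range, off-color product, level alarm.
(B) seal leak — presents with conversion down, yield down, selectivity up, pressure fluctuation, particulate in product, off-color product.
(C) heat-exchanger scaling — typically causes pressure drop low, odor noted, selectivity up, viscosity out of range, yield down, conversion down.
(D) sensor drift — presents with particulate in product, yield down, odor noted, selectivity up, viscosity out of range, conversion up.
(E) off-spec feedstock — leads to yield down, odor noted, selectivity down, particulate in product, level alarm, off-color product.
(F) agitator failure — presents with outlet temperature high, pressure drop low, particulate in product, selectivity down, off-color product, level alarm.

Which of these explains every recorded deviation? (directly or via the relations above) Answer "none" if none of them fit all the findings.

Checking each candidate against the observations:
(A) control-valve stiction — off-color product yes; particulate in product NO; selectivity up NO; conversion down NO; yield down NO; viscosity out of range yes
(B) seal leak — does not account for viscosity out of range
(C) heat-exchanger scaling — off-color product yes (by pressure drop low → off-color product); particulate in product yes (by odor noted → particulate in product); selectivity up yes; conversion down yes; yield down yes; viscosity out of range yes
(D) sensor drift — fails on off-color product, conversion down (predicts conversion up, not conversion down)
(E) off-spec feedstock — off-color product yes; particulate in product yes; selectivity up NO; conversion down NO; yield down yes; viscosity out of range NO
(F) agitator failure — off-color product yes; particulate in product yes; selectivity up NO; conversion down NO; yield down NO; viscosity out of range NO
Only (C) is consistent with every observation.

C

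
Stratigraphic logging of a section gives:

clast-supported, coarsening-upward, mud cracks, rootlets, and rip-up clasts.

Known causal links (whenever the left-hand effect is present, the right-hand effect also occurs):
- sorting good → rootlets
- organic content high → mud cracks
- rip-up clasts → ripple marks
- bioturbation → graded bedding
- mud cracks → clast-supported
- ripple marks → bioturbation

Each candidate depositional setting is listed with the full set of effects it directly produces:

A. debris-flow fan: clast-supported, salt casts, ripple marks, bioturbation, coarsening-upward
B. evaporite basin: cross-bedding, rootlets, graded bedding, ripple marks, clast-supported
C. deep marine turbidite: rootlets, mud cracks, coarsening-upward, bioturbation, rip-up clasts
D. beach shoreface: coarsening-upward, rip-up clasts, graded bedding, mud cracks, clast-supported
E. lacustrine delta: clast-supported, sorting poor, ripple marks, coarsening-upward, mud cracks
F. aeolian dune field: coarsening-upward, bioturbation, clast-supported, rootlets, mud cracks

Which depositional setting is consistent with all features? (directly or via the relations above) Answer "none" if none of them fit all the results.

For each candidate, compare predicted effects to what was observed:
(A) debris-flow fan — does not account for mud cracks, rootlets, rip-up clasts
(B) evaporite basin — does not account for coarsening-upward, mud cracks, rip-up clasts
(C) deep marine turbidite — accounts for every observation (clast-supported through mud cracks → clast-supported)
(D) beach shoreface — does not account for rootlets
(E) lacustrine delta — clast-supported +; coarsening-upward +; mud cracks +; rootlets -; rip-up clasts -
(F) aeolian dune field — clast-supported +; coarsening-upward +; mud cracks +; rootlets +; rip-up clasts -
(C) is the only candidate with no mismatches.

C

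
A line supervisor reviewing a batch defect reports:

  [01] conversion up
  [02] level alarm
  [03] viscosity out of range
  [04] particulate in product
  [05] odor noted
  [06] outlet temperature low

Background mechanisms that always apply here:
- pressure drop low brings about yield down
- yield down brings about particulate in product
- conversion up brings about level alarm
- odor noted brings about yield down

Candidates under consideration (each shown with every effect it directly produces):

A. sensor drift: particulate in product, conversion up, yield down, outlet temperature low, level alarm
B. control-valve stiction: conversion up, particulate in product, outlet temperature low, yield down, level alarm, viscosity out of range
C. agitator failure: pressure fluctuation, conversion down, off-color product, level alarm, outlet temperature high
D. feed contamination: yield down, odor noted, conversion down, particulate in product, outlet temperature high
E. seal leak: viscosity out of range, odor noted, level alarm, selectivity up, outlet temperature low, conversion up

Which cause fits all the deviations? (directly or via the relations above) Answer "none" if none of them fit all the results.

E

Testing each hypothesis:
(A) sensor drift — does not account for viscosity out of range, odor noted
(B) control-valve stiction — conversion up match; level alarm match; viscosity out of range match; particulate in product match; odor noted miss; outlet temperature low match
(C) agitator failure — conversion up miss; level alarm match; viscosity out of range miss; particulate in product miss; odor noted miss; outlet temperature low miss
(D) feed contamination — fails on conversion up, level alarm, viscosity out of range, outlet temperature low (predicts conversion down, not conversion up; predicts outlet temperature high, not outlet temperature low)
(E) seal leak — accounts for every observation (particulate in product via odor noted → yield down → particulate in product)
(E) alone accounts for all the evidence.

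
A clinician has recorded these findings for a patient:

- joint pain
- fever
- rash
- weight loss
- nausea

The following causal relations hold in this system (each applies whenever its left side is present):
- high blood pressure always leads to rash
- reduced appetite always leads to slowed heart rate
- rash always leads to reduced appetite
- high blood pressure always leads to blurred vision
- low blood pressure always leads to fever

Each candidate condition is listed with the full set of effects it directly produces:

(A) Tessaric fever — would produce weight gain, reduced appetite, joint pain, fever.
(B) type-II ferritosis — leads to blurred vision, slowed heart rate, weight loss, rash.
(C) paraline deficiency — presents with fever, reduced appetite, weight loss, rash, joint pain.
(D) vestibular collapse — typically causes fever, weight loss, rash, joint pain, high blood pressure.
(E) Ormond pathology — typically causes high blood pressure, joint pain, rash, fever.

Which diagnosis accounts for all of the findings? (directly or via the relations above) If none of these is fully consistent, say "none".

Testing each hypothesis:
(A) Tessaric fever — fails on rash, weight loss, nausea (predicts weight gain, not weight loss)
(B) type-II ferritosis — joint pain NO; fever NO; rash yes; weight loss yes; nausea NO
(C) paraline deficiency — does not account for nausea
(D) vestibular collapse — joint pain yes; fever yes; rash yes; weight loss yes; nausea NO
(E) Ormond pathology — does not account for weight loss, nausea
No candidate is consistent with all observations.

none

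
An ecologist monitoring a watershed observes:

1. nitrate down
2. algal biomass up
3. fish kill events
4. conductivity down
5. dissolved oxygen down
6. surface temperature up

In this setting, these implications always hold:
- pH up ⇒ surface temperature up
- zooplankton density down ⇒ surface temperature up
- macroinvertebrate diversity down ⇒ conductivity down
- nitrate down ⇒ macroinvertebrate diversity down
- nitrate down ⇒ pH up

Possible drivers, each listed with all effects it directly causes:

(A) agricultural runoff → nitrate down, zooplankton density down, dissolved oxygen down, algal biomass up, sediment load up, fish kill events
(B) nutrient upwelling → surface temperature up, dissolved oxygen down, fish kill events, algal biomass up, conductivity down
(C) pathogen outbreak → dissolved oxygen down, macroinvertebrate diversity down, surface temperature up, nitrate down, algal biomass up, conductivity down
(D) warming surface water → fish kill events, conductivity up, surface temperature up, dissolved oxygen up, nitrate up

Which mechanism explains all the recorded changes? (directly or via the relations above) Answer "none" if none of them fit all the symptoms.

Per-candidate check:
(A) agricultural runoff — nitrate down yes; algal biomass up yes; fish kill events yes; conductivity down yes (by nitrate down → macroinvertebrate diversity down → conductivity down); dissolved oxygen down yes; surface temperature up yes (by zooplankton density down → surface temperature up)
(B) nutrient upwelling — does not account for nitrate down
(C) pathogen outbreak — does not account for fish kill events
(D) warming surface water — nitrate down NO; algal biomass up NO; fish kill events yes; conductivity down NO; dissolved oxygen down NO; surface temperature up yes
Only (A) is consistent with every observation.

A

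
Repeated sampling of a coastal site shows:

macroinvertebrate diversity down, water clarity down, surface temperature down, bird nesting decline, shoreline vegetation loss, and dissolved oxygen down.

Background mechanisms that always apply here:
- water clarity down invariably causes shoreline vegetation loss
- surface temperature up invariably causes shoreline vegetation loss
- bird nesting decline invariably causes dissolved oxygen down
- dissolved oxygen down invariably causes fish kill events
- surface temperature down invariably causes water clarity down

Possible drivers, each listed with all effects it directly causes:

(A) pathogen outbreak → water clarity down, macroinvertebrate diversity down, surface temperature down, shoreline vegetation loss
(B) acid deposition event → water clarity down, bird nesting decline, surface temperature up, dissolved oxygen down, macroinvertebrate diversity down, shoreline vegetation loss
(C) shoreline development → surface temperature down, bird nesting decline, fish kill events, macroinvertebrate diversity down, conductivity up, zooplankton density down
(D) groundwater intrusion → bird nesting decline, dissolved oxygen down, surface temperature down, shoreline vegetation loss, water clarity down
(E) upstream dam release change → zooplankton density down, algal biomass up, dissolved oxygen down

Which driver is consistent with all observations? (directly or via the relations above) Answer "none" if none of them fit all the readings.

Checking each candidate against the observations:
(A) pathogen outbreak — macroinvertebrate diversity down +; water clarity down +; surface temperature down +; bird nesting decline -; shoreline vegetation loss +; dissolved oxygen down -
(B) acid deposition event — macroinvertebrate diversity down +; water clarity down +; surface temperature down -; bird nesting decline +; shoreline vegetation loss +; dissolved oxygen down +
(C) shoreline development — accounts for every observation (water clarity down via surface temperature down → water clarity down)
(D) groundwater intrusion — does not account for macroinvertebrate diversity down
(E) upstream dam release change — macroinvertebrate diversity down -; water clarity down -; surface temperature down -; bird nesting decline -; shoreline vegetation loss -; dissolved oxygen down +
Only (C) is consistent with every observation.

C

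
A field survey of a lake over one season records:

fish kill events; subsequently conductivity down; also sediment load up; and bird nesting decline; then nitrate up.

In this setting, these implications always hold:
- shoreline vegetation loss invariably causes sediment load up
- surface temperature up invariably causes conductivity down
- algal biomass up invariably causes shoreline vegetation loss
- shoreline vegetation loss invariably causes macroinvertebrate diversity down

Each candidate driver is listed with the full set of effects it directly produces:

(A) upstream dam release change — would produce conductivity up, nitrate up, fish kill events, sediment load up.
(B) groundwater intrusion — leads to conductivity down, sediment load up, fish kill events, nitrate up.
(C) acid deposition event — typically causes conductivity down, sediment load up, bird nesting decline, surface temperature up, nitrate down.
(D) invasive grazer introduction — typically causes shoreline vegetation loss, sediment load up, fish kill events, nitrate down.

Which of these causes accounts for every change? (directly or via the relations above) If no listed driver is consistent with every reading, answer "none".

Testing each hypothesis:
(A) upstream dam release change — fails on conductivity down, bird nesting decline (predicts conductivity up, not conductivity down)
(B) groundwater intrusion — does not account for bird nesting decline
(C) acid deposition event — fish kill events -; conductivity down +; sediment load up +; bird nesting decline +; nitrate up -
(D) invasive grazer introduction — fish kill events +; conductivity down -; sediment load up +; bird nesting decline -; nitrate up -
Every candidate fails on at least one observation.

none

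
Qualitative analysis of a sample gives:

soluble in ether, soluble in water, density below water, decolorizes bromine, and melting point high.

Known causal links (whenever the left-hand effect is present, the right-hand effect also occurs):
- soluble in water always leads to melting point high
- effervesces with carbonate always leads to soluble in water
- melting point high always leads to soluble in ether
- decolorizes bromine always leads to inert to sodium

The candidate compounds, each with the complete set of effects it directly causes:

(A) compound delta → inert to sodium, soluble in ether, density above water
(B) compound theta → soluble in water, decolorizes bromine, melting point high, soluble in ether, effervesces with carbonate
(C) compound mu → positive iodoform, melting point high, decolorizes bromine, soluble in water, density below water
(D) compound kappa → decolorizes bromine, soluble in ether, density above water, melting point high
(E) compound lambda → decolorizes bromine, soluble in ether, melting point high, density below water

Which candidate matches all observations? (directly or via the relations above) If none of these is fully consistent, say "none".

For each candidate, compare predicted effects to what was observed:
(A) compound delta — fails on soluble in water, density below water, decolorizes bromine, melting point high (predicts density above water, not density below water)
(B) compound theta — does not account for density below water
(C) compound mu — soluble in ether ✓ (via melting point high → soluble in ether); soluble in water ✓; density below water ✓; decolorizes bromine ✓; melting point high ✓
(D) compound kappa — fails on soluble in water, density below water (predicts density above water, not density below water)
(E) compound lambda — soluble in ether ✓; soluble in water ✗; density below water ✓; decolorizes bromine ✓; melting point high ✓
(C) is the only candidate with no mismatches.

C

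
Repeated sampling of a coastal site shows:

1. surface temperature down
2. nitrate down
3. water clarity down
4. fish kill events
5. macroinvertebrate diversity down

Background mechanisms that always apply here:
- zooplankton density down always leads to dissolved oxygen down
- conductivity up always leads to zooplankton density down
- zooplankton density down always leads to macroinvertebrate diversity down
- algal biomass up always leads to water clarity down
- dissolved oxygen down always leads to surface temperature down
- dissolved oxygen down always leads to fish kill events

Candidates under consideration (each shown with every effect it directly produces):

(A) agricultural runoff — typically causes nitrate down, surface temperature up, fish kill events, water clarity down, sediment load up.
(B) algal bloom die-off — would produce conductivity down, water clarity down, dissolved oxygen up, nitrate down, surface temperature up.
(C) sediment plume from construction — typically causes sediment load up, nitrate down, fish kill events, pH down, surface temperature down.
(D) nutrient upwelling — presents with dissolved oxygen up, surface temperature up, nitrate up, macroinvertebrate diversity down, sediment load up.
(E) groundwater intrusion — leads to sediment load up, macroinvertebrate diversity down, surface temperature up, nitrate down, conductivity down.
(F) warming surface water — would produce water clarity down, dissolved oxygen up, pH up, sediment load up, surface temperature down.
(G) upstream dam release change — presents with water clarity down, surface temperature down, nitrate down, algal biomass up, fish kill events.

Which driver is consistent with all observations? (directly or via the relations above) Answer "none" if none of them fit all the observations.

none

Per-candidate check:
(A) agricultural runoff — fails on surface temperature down, macroinvertebrate diversity down (predicts surface temperature up, not surface temperature down)
(B) algal bloom die-off — fails on surface temperature down, fish kill events, macroinvertebrate diversity down (predicts surface temperature up, not surface temperature down)
(C) sediment plume from construction — surface temperature down yes; nitrate down yes; water clarity down NO; fish kill events yes; macroinvertebrate diversity down NO
(D) nutrient upwelling — fails on surface temperature down, nitrate down, water clarity down, fish kill events (predicts surface temperature up, not surface temperature down; predicts nitrate up, not nitrate down)
(E) groundwater intrusion — fails on surface temperature down, water clarity down, fish kill events (predicts surface temperature up, not surface temperature down)
(F) warming surface water — does not account for nitrate down, fish kill events, macroinvertebrate diversity down
(G) upstream dam release change — does not account for macroinvertebrate diversity down
Every candidate fails on at least one observation.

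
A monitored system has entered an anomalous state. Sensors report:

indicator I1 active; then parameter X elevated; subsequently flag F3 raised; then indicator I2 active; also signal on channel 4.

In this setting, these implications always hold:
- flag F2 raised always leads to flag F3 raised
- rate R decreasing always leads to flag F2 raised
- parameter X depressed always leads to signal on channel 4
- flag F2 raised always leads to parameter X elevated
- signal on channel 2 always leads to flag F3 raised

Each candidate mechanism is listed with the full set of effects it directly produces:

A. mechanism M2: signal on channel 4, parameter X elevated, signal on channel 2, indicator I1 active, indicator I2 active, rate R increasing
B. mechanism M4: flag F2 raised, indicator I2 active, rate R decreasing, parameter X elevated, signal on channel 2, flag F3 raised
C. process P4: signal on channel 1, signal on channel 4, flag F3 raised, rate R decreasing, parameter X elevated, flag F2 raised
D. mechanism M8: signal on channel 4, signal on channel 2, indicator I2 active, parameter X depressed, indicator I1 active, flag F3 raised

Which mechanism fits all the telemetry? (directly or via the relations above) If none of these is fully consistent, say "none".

A

Per-candidate check:
(A) mechanism M2 — indicator I1 active +; parameter X elevated +; flag F3 raised + (through signal on channel 2 → flag F3 raised); indicator I2 active +; signal on channel 4 +
(B) mechanism M4 — does not account for indicator I1 active, signal on channel 4
(C) process P4 — indicator I1 active -; parameter X elevated +; flag F3 raised +; indicator I2 active -; signal on channel 4 +
(D) mechanism M8 — fails on parameter X elevated (predicts parameter X depressed, not parameter X elevated)
Only (A) is consistent with every observation.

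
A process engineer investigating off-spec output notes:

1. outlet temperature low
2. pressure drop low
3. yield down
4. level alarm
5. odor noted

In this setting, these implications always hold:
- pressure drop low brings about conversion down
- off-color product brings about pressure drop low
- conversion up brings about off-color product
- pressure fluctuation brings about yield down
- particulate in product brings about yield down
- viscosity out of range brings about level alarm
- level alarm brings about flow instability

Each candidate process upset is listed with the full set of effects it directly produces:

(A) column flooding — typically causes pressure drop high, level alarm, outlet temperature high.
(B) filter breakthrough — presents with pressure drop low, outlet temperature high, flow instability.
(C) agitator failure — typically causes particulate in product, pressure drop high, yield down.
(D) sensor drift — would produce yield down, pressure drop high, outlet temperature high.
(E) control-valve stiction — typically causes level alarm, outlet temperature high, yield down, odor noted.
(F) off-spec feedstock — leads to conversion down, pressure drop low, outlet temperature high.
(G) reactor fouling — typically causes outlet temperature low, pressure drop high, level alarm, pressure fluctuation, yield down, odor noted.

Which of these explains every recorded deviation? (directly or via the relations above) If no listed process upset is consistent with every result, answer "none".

none

Per-candidate check:
(A) column flooding — fails on outlet temperature low, pressure drop low, yield down, odor noted (predicts outlet temperature high, not outlet temperature low; predicts pressure drop high, not pressure drop low)
(B) filter breakthrough — outlet temperature low miss; pressure drop low match; yield down miss; level alarm miss; odor noted miss
(C) agitator failure — fails on outlet temperature low, pressure drop low, level alarm, odor noted (predicts pressure drop high, not pressure drop low)
(D) sensor drift — outlet temperature low miss; pressure drop low miss; yield down match; level alarm miss; odor noted miss
(E) control-valve stiction — fails on outlet temperature low, pressure drop low (predicts outlet temperature high, not outlet temperature low)
(F) off-spec feedstock — fails on outlet temperature low, yield down, level alarm, odor noted (predicts outlet temperature high, not outlet temperature low)
(G) reactor fouling — outlet temperature low match; pressure drop low miss; yield down match; level alarm match; odor noted match
None of the listed candidates fits everything.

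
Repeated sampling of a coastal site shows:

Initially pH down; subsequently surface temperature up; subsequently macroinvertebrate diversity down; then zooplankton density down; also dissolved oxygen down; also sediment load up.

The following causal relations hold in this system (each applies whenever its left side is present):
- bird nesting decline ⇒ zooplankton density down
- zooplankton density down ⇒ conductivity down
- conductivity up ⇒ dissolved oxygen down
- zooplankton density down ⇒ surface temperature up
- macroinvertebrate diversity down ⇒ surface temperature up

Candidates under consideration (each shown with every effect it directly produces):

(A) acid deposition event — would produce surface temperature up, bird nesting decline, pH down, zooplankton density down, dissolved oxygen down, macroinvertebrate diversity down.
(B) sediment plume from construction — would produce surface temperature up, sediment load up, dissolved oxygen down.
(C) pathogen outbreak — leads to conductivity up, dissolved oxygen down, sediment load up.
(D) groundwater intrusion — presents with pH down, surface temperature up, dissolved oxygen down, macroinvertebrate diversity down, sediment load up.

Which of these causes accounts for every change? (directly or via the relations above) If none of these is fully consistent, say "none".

Checking each candidate against the observations:
(A) acid deposition event — does not account for sediment load up
(B) sediment plume from construction — pH down NO; surface temperature up yes; macroinvertebrate diversity down NO; zooplankton density down NO; dissolved oxygen down yes; sediment load up yes
(C) pathogen outbreak — does not account for pH down, surface temperature up, macroinvertebrate diversity down, zooplankton density down
(D) groundwater intrusion — pH down yes; surface temperature up yes; macroinvertebrate diversity down yes; zooplankton density down NO; dissolved oxygen down yes; sediment load up yes
No candidate is consistent with all observations.

none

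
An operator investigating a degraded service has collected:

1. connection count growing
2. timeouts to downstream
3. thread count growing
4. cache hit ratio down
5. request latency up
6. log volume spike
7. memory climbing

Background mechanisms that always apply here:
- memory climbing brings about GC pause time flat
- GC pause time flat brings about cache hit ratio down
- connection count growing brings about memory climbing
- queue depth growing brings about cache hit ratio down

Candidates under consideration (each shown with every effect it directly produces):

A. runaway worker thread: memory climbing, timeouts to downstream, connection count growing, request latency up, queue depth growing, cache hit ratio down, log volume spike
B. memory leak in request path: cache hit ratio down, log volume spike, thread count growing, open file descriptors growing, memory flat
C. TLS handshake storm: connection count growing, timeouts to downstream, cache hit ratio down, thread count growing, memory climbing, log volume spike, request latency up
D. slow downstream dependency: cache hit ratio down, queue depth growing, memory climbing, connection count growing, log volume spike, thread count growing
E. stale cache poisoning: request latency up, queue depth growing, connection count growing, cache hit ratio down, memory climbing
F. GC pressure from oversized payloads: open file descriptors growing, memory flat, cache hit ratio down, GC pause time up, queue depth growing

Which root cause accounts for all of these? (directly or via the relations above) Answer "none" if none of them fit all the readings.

Testing each hypothesis:
(A) runaway worker thread — connection count growing match; timeouts to downstream match; thread count growing miss; cache hit ratio down match; request latency up match; log volume spike match; memory climbing match
(B) memory leak in request path — connection count growing miss; timeouts to downstream miss; thread count growing match; cache hit ratio down match; request latency up miss; log volume spike match; memory climbing miss
(C) TLS handshake storm — connection count growing match; timeouts to downstream match; thread count growing match; cache hit ratio down match; request latency up match; log volume spike match; memory climbing match
(D) slow downstream dependency — does not account for timeouts to downstream, request latency up
(E) stale cache poisoning — connection count growing match; timeouts to downstream miss; thread count growing miss; cache hit ratio down match; request latency up match; log volume spike miss; memory climbing match
(F) GC pressure from oversized payloads — connection count growing miss; timeouts to downstream miss; thread count growing miss; cache hit ratio down match; request latency up miss; log volume spike miss; memory climbing miss
(C) alone accounts for all the evidence.

C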